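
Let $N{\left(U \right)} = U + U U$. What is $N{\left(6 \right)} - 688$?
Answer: $-646$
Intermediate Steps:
$N{\left(U \right)} = U + U^{2}$
$N{\left(6 \right)} - 688 = 6 \left(1 + 6\right) - 688 = 6 \cdot 7 - 688 = 42 - 688 = -646$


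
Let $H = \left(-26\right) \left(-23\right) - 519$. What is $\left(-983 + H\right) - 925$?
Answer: $-1829$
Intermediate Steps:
$H = 79$ ($H = 598 - 519 = 79$)
$\left(-983 + H\right) - 925 = \left(-983 + 79\right) - 925 = -904 - 925 = -1829$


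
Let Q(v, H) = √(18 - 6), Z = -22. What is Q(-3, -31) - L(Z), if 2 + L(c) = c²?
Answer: -482 + 2*√3 ≈ -478.54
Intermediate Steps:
Q(v, H) = 2*√3 (Q(v, H) = √12 = 2*√3)
L(c) = -2 + c²
Q(-3, -31) - L(Z) = 2*√3 - (-2 + (-22)²) = 2*√3 - (-2 + 484) = 2*√3 - 1*482 = 2*√3 - 482 = -482 + 2*√3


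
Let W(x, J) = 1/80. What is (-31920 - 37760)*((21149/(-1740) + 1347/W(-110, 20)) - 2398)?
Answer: -638647618804/87 ≈ -7.3408e+9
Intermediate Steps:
W(x, J) = 1/80
(-31920 - 37760)*((21149/(-1740) + 1347/W(-110, 20)) - 2398) = (-31920 - 37760)*((21149/(-1740) + 1347/(1/80)) - 2398) = -69680*((21149*(-1/1740) + 1347*80) - 2398) = -69680*((-21149/1740 + 107760) - 2398) = -69680*(187481251/1740 - 2398) = -69680*183308731/1740 = -638647618804/87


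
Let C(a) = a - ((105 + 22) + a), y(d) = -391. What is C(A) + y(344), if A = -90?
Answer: -518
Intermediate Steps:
C(a) = -127 (C(a) = a - (127 + a) = a + (-127 - a) = -127)
C(A) + y(344) = -127 - 391 = -518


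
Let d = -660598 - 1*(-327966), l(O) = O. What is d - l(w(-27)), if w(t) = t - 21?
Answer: -332584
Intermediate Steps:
w(t) = -21 + t
d = -332632 (d = -660598 + 327966 = -332632)
d - l(w(-27)) = -332632 - (-21 - 27) = -332632 - 1*(-48) = -332632 + 48 = -332584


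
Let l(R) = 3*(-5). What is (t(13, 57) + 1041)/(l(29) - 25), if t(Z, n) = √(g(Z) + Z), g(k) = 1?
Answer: -1041/40 - √14/40 ≈ -26.119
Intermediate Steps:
l(R) = -15
t(Z, n) = √(1 + Z)
(t(13, 57) + 1041)/(l(29) - 25) = (√(1 + 13) + 1041)/(-15 - 25) = (√14 + 1041)/(-40) = (1041 + √14)*(-1/40) = -1041/40 - √14/40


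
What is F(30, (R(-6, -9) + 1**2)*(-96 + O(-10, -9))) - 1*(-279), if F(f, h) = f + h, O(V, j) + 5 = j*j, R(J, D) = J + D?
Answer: 589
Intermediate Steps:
R(J, D) = D + J
O(V, j) = -5 + j**2 (O(V, j) = -5 + j*j = -5 + j**2)
F(30, (R(-6, -9) + 1**2)*(-96 + O(-10, -9))) - 1*(-279) = (30 + ((-9 - 6) + 1**2)*(-96 + (-5 + (-9)**2))) - 1*(-279) = (30 + (-15 + 1)*(-96 + (-5 + 81))) + 279 = (30 - 14*(-96 + 76)) + 279 = (30 - 14*(-20)) + 279 = (30 + 280) + 279 = 310 + 279 = 589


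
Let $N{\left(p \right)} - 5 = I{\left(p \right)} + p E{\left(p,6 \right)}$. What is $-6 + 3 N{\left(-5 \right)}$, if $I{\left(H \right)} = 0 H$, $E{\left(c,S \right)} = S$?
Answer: $-81$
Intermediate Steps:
$I{\left(H \right)} = 0$
$N{\left(p \right)} = 5 + 6 p$ ($N{\left(p \right)} = 5 + \left(0 + p 6\right) = 5 + \left(0 + 6 p\right) = 5 + 6 p$)
$-6 + 3 N{\left(-5 \right)} = -6 + 3 \left(5 + 6 \left(-5\right)\right) = -6 + 3 \left(5 - 30\right) = -6 + 3 \left(-25\right) = -6 - 75 = -81$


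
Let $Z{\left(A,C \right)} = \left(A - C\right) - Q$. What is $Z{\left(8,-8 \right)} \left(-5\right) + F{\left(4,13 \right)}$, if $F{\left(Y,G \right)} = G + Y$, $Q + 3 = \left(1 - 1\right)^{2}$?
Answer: $-78$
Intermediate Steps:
$Q = -3$ ($Q = -3 + \left(1 - 1\right)^{2} = -3 + 0^{2} = -3 + 0 = -3$)
$Z{\left(A,C \right)} = 3 + A - C$ ($Z{\left(A,C \right)} = \left(A - C\right) - -3 = \left(A - C\right) + 3 = 3 + A - C$)
$Z{\left(8,-8 \right)} \left(-5\right) + F{\left(4,13 \right)} = \left(3 + 8 - -8\right) \left(-5\right) + \left(13 + 4\right) = \left(3 + 8 + 8\right) \left(-5\right) + 17 = 19 \left(-5\right) + 17 = -95 + 17 = -78$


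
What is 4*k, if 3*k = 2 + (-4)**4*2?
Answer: 2056/3 ≈ 685.33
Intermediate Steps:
k = 514/3 (k = (2 + (-4)**4*2)/3 = (2 + 256*2)/3 = (2 + 512)/3 = (1/3)*514 = 514/3 ≈ 171.33)
4*k = 4*(514/3) = 2056/3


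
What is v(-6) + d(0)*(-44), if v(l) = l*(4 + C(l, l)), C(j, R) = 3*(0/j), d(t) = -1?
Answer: 20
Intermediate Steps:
C(j, R) = 0 (C(j, R) = 3*0 = 0)
v(l) = 4*l (v(l) = l*(4 + 0) = l*4 = 4*l)
v(-6) + d(0)*(-44) = 4*(-6) - 1*(-44) = -24 + 44 = 20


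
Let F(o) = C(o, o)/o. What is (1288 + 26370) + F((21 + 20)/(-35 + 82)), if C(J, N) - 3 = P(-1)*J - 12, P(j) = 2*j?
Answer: 1133473/41 ≈ 27646.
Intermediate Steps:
C(J, N) = -9 - 2*J (C(J, N) = 3 + ((2*(-1))*J - 12) = 3 + (-2*J - 12) = 3 + (-12 - 2*J) = -9 - 2*J)
F(o) = (-9 - 2*o)/o
(1288 + 26370) + F((21 + 20)/(-35 + 82)) = (1288 + 26370) + (-2 - 9*(-35 + 82)/(21 + 20)) = 27658 + (-2 - 9/(41/47)) = 27658 + (-2 - 9/(41*(1/47))) = 27658 + (-2 - 9/41/47) = 27658 + (-2 - 9*47/41) = 27658 + (-2 - 423/41) = 27658 - 505/41 = 1133473/41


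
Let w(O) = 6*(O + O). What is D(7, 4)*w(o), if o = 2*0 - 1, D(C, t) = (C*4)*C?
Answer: -2352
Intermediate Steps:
D(C, t) = 4*C² (D(C, t) = (4*C)*C = 4*C²)
o = -1 (o = 0 - 1 = -1)
w(O) = 12*O (w(O) = 6*(2*O) = 12*O)
D(7, 4)*w(o) = (4*7²)*(12*(-1)) = (4*49)*(-12) = 196*(-12) = -2352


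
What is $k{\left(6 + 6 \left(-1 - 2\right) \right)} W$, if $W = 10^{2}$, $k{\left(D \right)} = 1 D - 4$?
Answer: $-1600$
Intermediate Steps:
$k{\left(D \right)} = -4 + D$ ($k{\left(D \right)} = D - 4 = -4 + D$)
$W = 100$
$k{\left(6 + 6 \left(-1 - 2\right) \right)} W = \left(-4 + \left(6 + 6 \left(-1 - 2\right)\right)\right) 100 = \left(-4 + \left(6 + 6 \left(-3\right)\right)\right) 100 = \left(-4 + \left(6 - 18\right)\right) 100 = \left(-4 - 12\right) 100 = \left(-16\right) 100 = -1600$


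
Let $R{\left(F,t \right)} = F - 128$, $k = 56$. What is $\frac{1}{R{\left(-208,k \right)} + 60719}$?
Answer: $\frac{1}{60383} \approx 1.6561 \cdot 10^{-5}$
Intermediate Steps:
$R{\left(F,t \right)} = -128 + F$ ($R{\left(F,t \right)} = F - 128 = -128 + F$)
$\frac{1}{R{\left(-208,k \right)} + 60719} = \frac{1}{\left(-128 - 208\right) + 60719} = \frac{1}{-336 + 60719} = \frac{1}{60383}$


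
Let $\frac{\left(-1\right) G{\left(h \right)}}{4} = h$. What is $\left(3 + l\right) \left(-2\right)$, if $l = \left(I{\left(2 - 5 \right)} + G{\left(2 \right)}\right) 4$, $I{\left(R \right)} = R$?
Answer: $82$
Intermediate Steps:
$G{\left(h \right)} = - 4 h$
$l = -44$ ($l = \left(\left(2 - 5\right) - 8\right) 4 = \left(-3 - 8\right) 4 = \left(-11\right) 4 = -44$)
$\left(3 + l\right) \left(-2\right) = \left(3 - 44\right) \left(-2\right) = \left(-41\right) \left(-2\right) = 82$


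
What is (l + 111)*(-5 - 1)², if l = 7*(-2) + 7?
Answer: 3744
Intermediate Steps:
l = -7 (l = -14 + 7 = -7)
(l + 111)*(-5 - 1)² = (-7 + 111)*(-5 - 1)² = 104*(-6)² = 104*36 = 3744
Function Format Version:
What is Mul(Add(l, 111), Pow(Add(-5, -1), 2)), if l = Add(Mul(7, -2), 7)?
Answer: 3744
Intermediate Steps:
l = -7 (l = Add(-14, 7) = -7)
Mul(Add(l, 111), Pow(Add(-5, -1), 2)) = Mul(Add(-7, 111), Pow(Add(-5, -1), 2)) = Mul(104, Pow(-6, 2)) = Mul(104, 36) = 3744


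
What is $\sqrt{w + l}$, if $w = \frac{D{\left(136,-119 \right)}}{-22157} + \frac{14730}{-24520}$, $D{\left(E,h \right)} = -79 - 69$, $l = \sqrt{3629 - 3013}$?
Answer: $\frac{\sqrt{-438358203551965 + 1475818164656648 \sqrt{154}}}{27164482} \approx 4.9219$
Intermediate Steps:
$l = 2 \sqrt{154}$ ($l = \sqrt{616} = 2 \sqrt{154} \approx 24.819$)
$D{\left(E,h \right)} = -148$
$w = - \frac{32274365}{54328964}$ ($w = - \frac{148}{-22157} + \frac{14730}{-24520} = \left(-148\right) \left(- \frac{1}{22157}\right) + 14730 \left(- \frac{1}{24520}\right) = \frac{148}{22157} - \frac{1473}{2452} = - \frac{32274365}{54328964} \approx -0.59405$)
$\sqrt{w + l} = \sqrt{- \frac{32274365}{54328964} + 2 \sqrt{154}}$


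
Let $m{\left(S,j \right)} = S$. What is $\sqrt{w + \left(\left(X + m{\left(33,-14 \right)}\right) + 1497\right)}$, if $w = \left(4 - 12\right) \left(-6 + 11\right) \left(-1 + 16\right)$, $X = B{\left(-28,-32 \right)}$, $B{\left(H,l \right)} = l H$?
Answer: $\sqrt{1826} \approx 42.732$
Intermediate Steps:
$B{\left(H,l \right)} = H l$
$X = 896$ ($X = \left(-28\right) \left(-32\right) = 896$)
$w = -600$ ($w = \left(-8\right) 5 \cdot 15 = \left(-40\right) 15 = -600$)
$\sqrt{w + \left(\left(X + m{\left(33,-14 \right)}\right) + 1497\right)} = \sqrt{-600 + \left(\left(896 + 33\right) + 1497\right)} = \sqrt{-600 + \left(929 + 1497\right)} = \sqrt{-600 + 2426} = \sqrt{1826}$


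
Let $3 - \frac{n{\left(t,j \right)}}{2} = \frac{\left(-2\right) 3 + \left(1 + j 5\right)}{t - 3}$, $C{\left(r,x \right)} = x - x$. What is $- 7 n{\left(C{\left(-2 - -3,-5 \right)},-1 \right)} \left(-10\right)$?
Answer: $- \frac{140}{3} \approx -46.667$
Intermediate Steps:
$C{\left(r,x \right)} = 0$
$n{\left(t,j \right)} = 6 - \frac{2 \left(-5 + 5 j\right)}{-3 + t}$ ($n{\left(t,j \right)} = 6 - 2 \frac{\left(-2\right) 3 + \left(1 + j 5\right)}{t - 3} = 6 - 2 \frac{-6 + \left(1 + 5 j\right)}{-3 + t} = 6 - 2 \frac{-5 + 5 j}{-3 + t} = 6 - \frac{2 \left(-5 + 5 j\right)}{-3 + t}$)
$- 7 n{\left(C{\left(-2 - -3,-5 \right)},-1 \right)} \left(-10\right) = - 7 \frac{2 \left(-4 - -5 + 3 \cdot 0\right)}{-3 + 0} \left(-10\right) = - 7 \frac{2 \left(-4 + 5 + 0\right)}{-3} \left(-10\right) = - 7 \cdot 2 \left(- \frac{1}{3}\right) 1 \left(-10\right) = \left(-7\right) \left(- \frac{2}{3}\right) \left(-10\right) = \frac{14}{3} \left(-10\right) = - \frac{140}{3}$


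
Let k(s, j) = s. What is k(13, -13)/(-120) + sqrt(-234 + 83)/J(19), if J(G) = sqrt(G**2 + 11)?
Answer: -13/120 + I*sqrt(14043)/186 ≈ -0.10833 + 0.63711*I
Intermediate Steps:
J(G) = sqrt(11 + G**2)
k(13, -13)/(-120) + sqrt(-234 + 83)/J(19) = 13/(-120) + sqrt(-234 + 83)/(sqrt(11 + 19**2)) = 13*(-1/120) + sqrt(-151)/(sqrt(11 + 361)) = -13/120 + (I*sqrt(151))/(sqrt(372)) = -13/120 + (I*sqrt(151))/((2*sqrt(93))) = -13/120 + (I*sqrt(151))*(sqrt(93)/186) = -13/120 + I*sqrt(14043)/186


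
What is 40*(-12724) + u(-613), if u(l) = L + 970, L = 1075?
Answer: -506915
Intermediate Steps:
u(l) = 2045 (u(l) = 1075 + 970 = 2045)
40*(-12724) + u(-613) = 40*(-12724) + 2045 = -508960 + 2045 = -506915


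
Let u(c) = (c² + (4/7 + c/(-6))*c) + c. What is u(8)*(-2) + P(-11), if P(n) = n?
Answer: -2999/21 ≈ -142.81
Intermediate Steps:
u(c) = c + c² + c*(4/7 - c/6) (u(c) = (c² + (4*(⅐) + c*(-⅙))*c) + c = (c² + (4/7 - c/6)*c) + c = (c² + c*(4/7 - c/6)) + c = c + c² + c*(4/7 - c/6))
u(8)*(-2) + P(-11) = ((1/42)*8*(66 + 35*8))*(-2) - 11 = ((1/42)*8*(66 + 280))*(-2) - 11 = ((1/42)*8*346)*(-2) - 11 = (1384/21)*(-2) - 11 = -2768/21 - 11 = -2999/21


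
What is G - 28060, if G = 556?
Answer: -27504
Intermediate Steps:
G - 28060 = 556 - 28060 = -27504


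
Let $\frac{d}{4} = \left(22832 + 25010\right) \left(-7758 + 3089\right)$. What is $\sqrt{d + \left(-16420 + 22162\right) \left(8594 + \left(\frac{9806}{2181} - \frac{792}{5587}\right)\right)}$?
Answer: $\frac{2 i \sqrt{3481554218863006159306}}{4061749} \approx 29054.0 i$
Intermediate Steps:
$d = -893497192$ ($d = 4 \left(22832 + 25010\right) \left(-7758 + 3089\right) = 4 \cdot 47842 \left(-4669\right) = 4 \left(-223374298\right) = -893497192$)
$\sqrt{d + \left(-16420 + 22162\right) \left(8594 + \left(\frac{9806}{2181} - \frac{792}{5587}\right)\right)} = \sqrt{-893497192 + \left(-16420 + 22162\right) \left(8594 + \left(\frac{9806}{2181} - \frac{792}{5587}\right)\right)} = \sqrt{-893497192 + 5742 \left(8594 + \left(9806 \cdot \frac{1}{2181} - \frac{792}{5587}\right)\right)} = \sqrt{-893497192 + 5742 \left(8594 + \left(\frac{9806}{2181} - \frac{792}{5587}\right)\right)} = \sqrt{-893497192 + 5742 \left(8594 + \frac{53058770}{12185247}\right)} = \sqrt{-893497192 + 5742 \cdot \frac{104773071488}{12185247}} = \sqrt{-893497192 + \frac{200535658828032}{4061749}} = \sqrt{- \frac{3428625667280776}{4061749}} = \frac{2 i \sqrt{3481554218863006159306}}{4061749}$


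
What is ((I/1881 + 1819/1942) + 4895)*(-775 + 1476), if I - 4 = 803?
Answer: 4179348920041/1217634 ≈ 3.4324e+6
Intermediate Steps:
I = 807 (I = 4 + 803 = 807)
((I/1881 + 1819/1942) + 4895)*(-775 + 1476) = ((807/1881 + 1819/1942) + 4895)*(-775 + 1476) = ((807*(1/1881) + 1819*(1/1942)) + 4895)*701 = ((269/627 + 1819/1942) + 4895)*701 = (1662911/1217634 + 4895)*701 = (5961981341/1217634)*701 = 4179348920041/1217634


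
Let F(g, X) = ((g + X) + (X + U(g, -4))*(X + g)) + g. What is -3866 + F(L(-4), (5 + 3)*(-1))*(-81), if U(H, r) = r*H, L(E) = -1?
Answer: -5972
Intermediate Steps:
U(H, r) = H*r
F(g, X) = X + 2*g + (X + g)*(X - 4*g) (F(g, X) = ((g + X) + (X + g*(-4))*(X + g)) + g = ((X + g) + (X - 4*g)*(X + g)) + g = ((X + g) + (X + g)*(X - 4*g)) + g = (X + g + (X + g)*(X - 4*g)) + g = X + 2*g + (X + g)*(X - 4*g))
-3866 + F(L(-4), (5 + 3)*(-1))*(-81) = -3866 + ((5 + 3)*(-1) + ((5 + 3)*(-1))**2 - 4*(-1)**2 + 2*(-1) - 3*(5 + 3)*(-1)*(-1))*(-81) = -3866 + (8*(-1) + (8*(-1))**2 - 4*1 - 2 - 3*8*(-1)*(-1))*(-81) = -3866 + (-8 + (-8)**2 - 4 - 2 - 3*(-8)*(-1))*(-81) = -3866 + (-8 + 64 - 4 - 2 - 24)*(-81) = -3866 + 26*(-81) = -3866 - 2106 = -5972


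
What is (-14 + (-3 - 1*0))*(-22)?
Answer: 374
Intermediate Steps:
(-14 + (-3 - 1*0))*(-22) = (-14 + (-3 + 0))*(-22) = (-14 - 3)*(-22) = -17*(-22) = 374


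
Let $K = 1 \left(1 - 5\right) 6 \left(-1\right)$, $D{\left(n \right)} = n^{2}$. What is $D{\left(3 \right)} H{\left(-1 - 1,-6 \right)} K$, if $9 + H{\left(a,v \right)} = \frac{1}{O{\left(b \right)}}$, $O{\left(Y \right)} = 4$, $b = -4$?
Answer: $-1890$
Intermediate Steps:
$H{\left(a,v \right)} = - \frac{35}{4}$ ($H{\left(a,v \right)} = -9 + \frac{1}{4} = - \frac{35}{4}$)
$K = 24$ ($K = 1 \left(-4\right) 6 \left(-1\right) = \left(-4\right) 6 \left(-1\right) = \left(-24\right) \left(-1\right) = 24$)
$D{\left(3 \right)} H{\left(-1 - 1,-6 \right)} K = 3^{2} \left(\left(- \frac{35}{4}\right) 24\right) = 9 \left(-210\right) = -1890$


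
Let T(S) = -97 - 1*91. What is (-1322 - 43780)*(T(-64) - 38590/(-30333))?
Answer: 85152786476/10111 ≈ 8.4218e+6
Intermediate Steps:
T(S) = -188 (T(S) = -97 - 91 = -188)
(-1322 - 43780)*(T(-64) - 38590/(-30333)) = (-1322 - 43780)*(-188 - 38590/(-30333)) = -45102*(-188 - 38590*(-1/30333)) = -45102*(-188 + 38590/30333) = -45102*(-5664014/30333) = 85152786476/10111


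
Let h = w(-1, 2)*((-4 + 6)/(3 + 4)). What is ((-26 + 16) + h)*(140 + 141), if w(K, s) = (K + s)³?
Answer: -19108/7 ≈ -2729.7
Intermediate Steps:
h = 2/7 (h = (-1 + 2)³*((-4 + 6)/(3 + 4)) = 1³*(2/7) = 1*(2*(⅐)) = 1*(2/7) = 2/7 ≈ 0.28571)
((-26 + 16) + h)*(140 + 141) = ((-26 + 16) + 2/7)*(140 + 141) = (-10 + 2/7)*281 = -68/7*281 = -19108/7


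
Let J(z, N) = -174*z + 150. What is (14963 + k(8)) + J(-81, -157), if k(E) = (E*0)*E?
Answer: 29207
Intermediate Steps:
k(E) = 0 (k(E) = 0*E = 0)
J(z, N) = 150 - 174*z
(14963 + k(8)) + J(-81, -157) = (14963 + 0) + (150 - 174*(-81)) = 14963 + (150 + 14094) = 14963 + 14244 = 29207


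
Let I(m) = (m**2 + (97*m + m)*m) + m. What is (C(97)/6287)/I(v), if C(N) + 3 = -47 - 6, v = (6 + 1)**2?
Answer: -2/53382917 ≈ -3.7465e-8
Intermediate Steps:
v = 49 (v = 7**2 = 49)
I(m) = m + 99*m**2 (I(m) = (m**2 + (98*m)*m) + m = (m**2 + 98*m**2) + m = 99*m**2 + m = m + 99*m**2)
C(N) = -56 (C(N) = -3 + (-47 - 6) = -3 - 53 = -56)
(C(97)/6287)/I(v) = (-56/6287)/((49*(1 + 99*49))) = (-56*1/6287)/((49*(1 + 4851))) = -56/(6287*(49*4852)) = -56/6287/237748 = -56/6287*1/237748 = -2/53382917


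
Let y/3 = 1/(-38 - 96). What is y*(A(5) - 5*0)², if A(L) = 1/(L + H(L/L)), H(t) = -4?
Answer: -3/134 ≈ -0.022388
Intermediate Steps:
A(L) = 1/(-4 + L) (A(L) = 1/(L - 4) = 1/(-4 + L))
y = -3/134 (y = 3/(-38 - 96) = 3/(-134) = 3*(-1/134) = -3/134 ≈ -0.022388)
y*(A(5) - 5*0)² = -3*(1/(-4 + 5) - 5*0)²/134 = -3*(1/1 + 0)²/134 = -3*(1 + 0)²/134 = -3/134*1² = -3/134*1 = -3/134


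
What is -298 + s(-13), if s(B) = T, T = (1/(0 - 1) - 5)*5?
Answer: -328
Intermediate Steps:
T = -30 (T = (1/(-1) - 5)*5 = (-1 - 5)*5 = -6*5 = -30)
s(B) = -30
-298 + s(-13) = -298 - 30 = -328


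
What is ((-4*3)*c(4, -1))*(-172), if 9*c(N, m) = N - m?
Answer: 3440/3 ≈ 1146.7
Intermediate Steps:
c(N, m) = -m/9 + N/9 (c(N, m) = (N - m)/9 = -m/9 + N/9)
((-4*3)*c(4, -1))*(-172) = ((-4*3)*(-⅑*(-1) + (⅑)*4))*(-172) = -12*(⅑ + 4/9)*(-172) = -12*5/9*(-172) = -20/3*(-172) = 3440/3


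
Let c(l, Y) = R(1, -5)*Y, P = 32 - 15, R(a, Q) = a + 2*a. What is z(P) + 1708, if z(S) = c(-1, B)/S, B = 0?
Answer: 1708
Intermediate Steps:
R(a, Q) = 3*a
P = 17
c(l, Y) = 3*Y (c(l, Y) = (3*1)*Y = 3*Y)
z(S) = 0 (z(S) = (3*0)/S = 0/S = 0)
z(P) + 1708 = 0 + 1708 = 1708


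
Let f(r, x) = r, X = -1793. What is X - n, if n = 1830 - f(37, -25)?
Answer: -3586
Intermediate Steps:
n = 1793 (n = 1830 - 1*37 = 1830 - 37 = 1793)
X - n = -1793 - 1*1793 = -1793 - 1793 = -3586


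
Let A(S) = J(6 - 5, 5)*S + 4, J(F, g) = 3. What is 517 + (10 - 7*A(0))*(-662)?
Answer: 12433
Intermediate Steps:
A(S) = 4 + 3*S (A(S) = 3*S + 4 = 4 + 3*S)
517 + (10 - 7*A(0))*(-662) = 517 + (10 - 7*(4 + 3*0))*(-662) = 517 + (10 - 7*(4 + 0))*(-662) = 517 + (10 - 7*4)*(-662) = 517 + (10 - 28)*(-662) = 517 - 18*(-662) = 517 + 11916 = 12433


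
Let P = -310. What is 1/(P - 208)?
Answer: -1/518 ≈ -0.0019305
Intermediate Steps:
1/(P - 208) = 1/(-310 - 208) = 1/(-518) = -1/518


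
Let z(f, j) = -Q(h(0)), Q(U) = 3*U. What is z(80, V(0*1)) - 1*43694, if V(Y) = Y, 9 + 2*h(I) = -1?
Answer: -43679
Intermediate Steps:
h(I) = -5 (h(I) = -9/2 + (1/2)*(-1) = -9/2 - 1/2 = -5)
z(f, j) = 15 (z(f, j) = -3*(-5) = -1*(-15) = 15)
z(80, V(0*1)) - 1*43694 = 15 - 1*43694 = 15 - 43694 = -43679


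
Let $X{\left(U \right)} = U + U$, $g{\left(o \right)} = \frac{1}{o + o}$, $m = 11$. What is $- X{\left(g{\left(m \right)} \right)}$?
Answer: $- \frac{1}{11} \approx -0.090909$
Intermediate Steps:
$g{\left(o \right)} = \frac{1}{2 o}$
$X{\left(U \right)} = 2 U$
$- X{\left(g{\left(m \right)} \right)} = - 2 \frac{1}{2 \cdot 11} = - 2 \cdot \frac{1}{2} \cdot \frac{1}{11} = - \frac{2}{22} = \left(-1\right) \frac{1}{11} = - \frac{1}{11}$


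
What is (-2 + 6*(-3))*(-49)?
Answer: 980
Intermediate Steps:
(-2 + 6*(-3))*(-49) = (-2 - 18)*(-49) = -20*(-49) = 980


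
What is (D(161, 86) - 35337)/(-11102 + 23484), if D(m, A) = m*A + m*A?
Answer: -7645/12382 ≈ -0.61743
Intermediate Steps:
D(m, A) = 2*A*m (D(m, A) = A*m + A*m = 2*A*m)
(D(161, 86) - 35337)/(-11102 + 23484) = (2*86*161 - 35337)/(-11102 + 23484) = (27692 - 35337)/12382 = -7645*1/12382 = -7645/12382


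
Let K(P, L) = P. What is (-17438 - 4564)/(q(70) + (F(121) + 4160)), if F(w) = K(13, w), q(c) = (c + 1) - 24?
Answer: -11001/2110 ≈ -5.2137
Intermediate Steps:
q(c) = -23 + c (q(c) = (1 + c) - 24 = -23 + c)
F(w) = 13
(-17438 - 4564)/(q(70) + (F(121) + 4160)) = (-17438 - 4564)/((-23 + 70) + (13 + 4160)) = -22002/(47 + 4173) = -22002/4220 = -22002*1/4220 = -11001/2110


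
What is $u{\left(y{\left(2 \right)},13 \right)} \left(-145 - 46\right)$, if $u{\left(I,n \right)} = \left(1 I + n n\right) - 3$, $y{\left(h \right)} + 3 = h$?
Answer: $-31515$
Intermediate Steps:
$y{\left(h \right)} = -3 + h$
$u{\left(I,n \right)} = -3 + I + n^{2}$ ($u{\left(I,n \right)} = \left(I + n^{2}\right) - 3 = -3 + I + n^{2}$)
$u{\left(y{\left(2 \right)},13 \right)} \left(-145 - 46\right) = \left(-3 + \left(-3 + 2\right) + 13^{2}\right) \left(-145 - 46\right) = \left(-3 - 1 + 169\right) \left(-191\right) = 165 \left(-191\right) = -31515$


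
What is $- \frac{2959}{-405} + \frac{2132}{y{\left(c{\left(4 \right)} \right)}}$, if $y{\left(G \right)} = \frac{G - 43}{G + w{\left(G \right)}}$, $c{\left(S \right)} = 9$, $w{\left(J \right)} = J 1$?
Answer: $- \frac{7720837}{6885} \approx -1121.4$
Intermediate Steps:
$w{\left(J \right)} = J$
$y{\left(G \right)} = \frac{-43 + G}{2 G}$ ($y{\left(G \right)} = \frac{G - 43}{G + G} = \frac{-43 + G}{2 G}$)
$- \frac{2959}{-405} + \frac{2132}{y{\left(c{\left(4 \right)} \right)}} = - \frac{2959}{-405} + \frac{2132}{\frac{1}{2} \cdot \frac{1}{9} \left(-43 + 9\right)} = \left(-2959\right) \left(- \frac{1}{405}\right) + \frac{2132}{\frac{1}{2} \cdot \frac{1}{9} \left(-34\right)} = \frac{2959}{405} + \frac{2132}{- \frac{17}{9}} = \frac{2959}{405} + 2132 \left(- \frac{9}{17}\right) = \frac{2959}{405} - \frac{19188}{17} = - \frac{7720837}{6885}$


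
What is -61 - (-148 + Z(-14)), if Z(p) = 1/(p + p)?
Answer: 2437/28 ≈ 87.036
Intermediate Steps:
Z(p) = 1/(2*p)
-61 - (-148 + Z(-14)) = -61 - (-148 + (½)/(-14)) = -61 - (-148 + (½)*(-1/14)) = -61 - (-148 - 1/28) = -61 - 1*(-4145/28) = -61 + 4145/28 = 2437/28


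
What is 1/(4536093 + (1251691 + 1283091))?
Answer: 1/7070875 ≈ 1.4143e-7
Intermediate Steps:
1/(4536093 + (1251691 + 1283091)) = 1/(4536093 + 2534782) = 1/7070875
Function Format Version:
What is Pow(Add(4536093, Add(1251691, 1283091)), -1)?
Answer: Rational(1, 7070875) ≈ 1.4143e-7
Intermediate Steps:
Pow(Add(4536093, Add(1251691, 1283091)), -1) = Pow(Add(4536093, 2534782), -1) = Pow(7070875, -1) = Rational(1, 7070875)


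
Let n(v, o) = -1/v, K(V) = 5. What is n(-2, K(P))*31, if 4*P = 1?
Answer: 31/2 ≈ 15.500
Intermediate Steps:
P = 1/4 (P = (1/4)*1 = 1/4 ≈ 0.25000)
n(-2, K(P))*31 = -1/(-2)*31 = -1*(-1/2)*31 = (1/2)*31 = 31/2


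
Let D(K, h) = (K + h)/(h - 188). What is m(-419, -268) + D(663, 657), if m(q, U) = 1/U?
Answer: 5273/1876 ≈ 2.8108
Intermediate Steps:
D(K, h) = (K + h)/(-188 + h)
m(-419, -268) + D(663, 657) = 1/(-268) + (663 + 657)/(-188 + 657) = -1/268 + 1320/469 = 5273/1876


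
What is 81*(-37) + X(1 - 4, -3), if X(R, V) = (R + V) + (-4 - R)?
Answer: -3004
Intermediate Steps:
X(R, V) = -4 + V
81*(-37) + X(1 - 4, -3) = 81*(-37) + (-4 - 3) = -2997 - 7 = -3004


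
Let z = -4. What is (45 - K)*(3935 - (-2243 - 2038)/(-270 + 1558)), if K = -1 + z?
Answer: 126814025/644 ≈ 1.9692e+5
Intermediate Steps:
K = -5 (K = -1 - 4 = -5)
(45 - K)*(3935 - (-2243 - 2038)/(-270 + 1558)) = (45 - 1*(-5))*(3935 - (-2243 - 2038)/(-270 + 1558)) = (45 + 5)*(3935 - (-4281)/1288) = 50*(3935 - (-4281)/1288) = 50*(3935 - 1*(-4281/1288)) = 50*(3935 + 4281/1288) = 50*(5072561/1288) = 126814025/644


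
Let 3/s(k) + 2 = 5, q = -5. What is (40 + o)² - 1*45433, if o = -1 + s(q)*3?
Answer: -43669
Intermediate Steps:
s(k) = 1 (s(k) = 3/(-2 + 5) = 3/3 = 3*(⅓) = 1)
o = 2 (o = -1 + 1*3 = -1 + 3 = 2)
(40 + o)² - 1*45433 = (40 + 2)² - 1*45433 = 42² - 45433 = 1764 - 45433 = -43669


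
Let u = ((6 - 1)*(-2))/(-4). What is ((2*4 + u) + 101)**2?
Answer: 49729/4 ≈ 12432.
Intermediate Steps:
u = 5/2 (u = (5*(-2))*(-1/4) = -10*(-1/4) = 5/2 ≈ 2.5000)
((2*4 + u) + 101)**2 = ((2*4 + 5/2) + 101)**2 = ((8 + 5/2) + 101)**2 = (21/2 + 101)**2 = (223/2)**2 = 49729/4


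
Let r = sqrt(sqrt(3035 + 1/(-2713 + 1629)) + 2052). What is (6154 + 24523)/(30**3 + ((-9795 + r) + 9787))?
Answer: 30677/(26992 + 271**(3/4)*sqrt(2*sqrt(3289939) + 8208*sqrt(271))/542) ≈ 1.1346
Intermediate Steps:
r = sqrt(2052 + sqrt(891573469)/542) (r = sqrt(sqrt(3035 + 1/(-1084)) + 2052) = sqrt(sqrt(3035 - 1/1084) + 2052) = sqrt(sqrt(3289939/1084) + 2052) = sqrt(sqrt(891573469)/542 + 2052) = sqrt(2052 + sqrt(891573469)/542) ≈ 45.903)
(6154 + 24523)/(30**3 + ((-9795 + r) + 9787)) = (6154 + 24523)/(30**3 + ((-9795 + 271**(3/4)*sqrt(2*sqrt(3289939) + 8208*sqrt(271))/542) + 9787)) = 30677/(27000 + (-8 + 271**(3/4)*sqrt(2*sqrt(3289939) + 8208*sqrt(271))/542)) = 30677/(26992 + 271**(3/4)*sqrt(2*sqrt(3289939) + 8208*sqrt(271))/542)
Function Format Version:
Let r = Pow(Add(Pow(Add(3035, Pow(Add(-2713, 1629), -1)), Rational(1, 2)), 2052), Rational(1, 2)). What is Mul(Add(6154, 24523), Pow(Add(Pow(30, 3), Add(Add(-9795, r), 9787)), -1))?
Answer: Mul(30677, Pow(Add(26992, Mul(Rational(1, 542), Pow(271, Rational(3, 4)), Pow(Add(Mul(2, Pow(3289939, Rational(1, 2))), Mul(8208, Pow(271, Rational(1, 2)))), Rational(1, 2)))), -1)) ≈ 1.1346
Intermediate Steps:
r = Pow(Add(2052, Mul(Rational(1, 542), Pow(891573469, Rational(1, 2)))), Rational(1, 2)) (r = Pow(Add(Pow(Add(3035, Pow(-1084, -1)), Rational(1, 2)), 2052), Rational(1, 2)) = Pow(Add(Pow(Add(3035, Rational(-1, 1084)), Rational(1, 2)), 2052), Rational(1, 2)) = Pow(Add(Pow(Rational(3289939, 1084), Rational(1, 2)), 2052), Rational(1, 2)) = Pow(Add(Mul(Rational(1, 542), Pow(891573469, Rational(1, 2))), 2052), Rational(1, 2)) = Pow(Add(2052, Mul(Rational(1, 542), Pow(891573469, Rational(1, 2)))), Rational(1, 2)) ≈ 45.903)
Mul(Add(6154, 24523), Pow(Add(Pow(30, 3), Add(Add(-9795, r), 9787)), -1)) = Mul(Add(6154, 24523), Pow(Add(Pow(30, 3), Add(Add(-9795, Mul(Rational(1, 542), Pow(271, Rational(3, 4)), Pow(Add(Mul(2, Pow(3289939, Rational(1, 2))), Mul(8208, Pow(271, Rational(1, 2)))), Rational(1, 2)))), 9787)), -1)) = Mul(30677, Pow(Add(27000, Add(-8, Mul(Rational(1, 542), Pow(271, Rational(3, 4)), Pow(Add(Mul(2, Pow(3289939, Rational(1, 2))), Mul(8208, Pow(271, Rational(1, 2)))), Rational(1, 2))))), -1)) = Mul(30677, Pow(Add(26992, Mul(Rational(1, 542), Pow(271, Rational(3, 4)), Pow(Add(Mul(2, Pow(3289939, Rational(1, 2))), Mul(8208, Pow(271, Rational(1, 2)))), Rational(1, 2)))), -1))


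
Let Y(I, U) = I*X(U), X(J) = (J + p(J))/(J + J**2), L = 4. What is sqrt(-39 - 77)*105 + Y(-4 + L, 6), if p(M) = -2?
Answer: 210*I*sqrt(29) ≈ 1130.9*I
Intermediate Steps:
X(J) = (-2 + J)/(J + J**2) (X(J) = (J - 2)/(J + J**2) = (-2 + J)/(J + J**2))
Y(I, U) = I*(-2 + U)/(U*(1 + U)) (Y(I, U) = I*((-2 + U)/(U*(1 + U))) = I*(-2 + U)/(U*(1 + U)))
sqrt(-39 - 77)*105 + Y(-4 + L, 6) = sqrt(-39 - 77)*105 + (-4 + 4)*(-2 + 6)/(6*(1 + 6)) = sqrt(-116)*105 + 0*(1/6)*4/7 = (2*I*sqrt(29))*105 + 0*(1/6)*(1/7)*4 = 210*I*sqrt(29) + 0 = 210*I*sqrt(29)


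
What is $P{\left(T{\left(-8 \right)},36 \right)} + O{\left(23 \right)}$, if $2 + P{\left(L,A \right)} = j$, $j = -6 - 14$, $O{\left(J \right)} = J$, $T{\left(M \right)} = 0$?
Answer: $1$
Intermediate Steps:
$j = -20$ ($j = -6 - 14 = -20$)
$P{\left(L,A \right)} = -22$ ($P{\left(L,A \right)} = -2 - 20 = -22$)
$P{\left(T{\left(-8 \right)},36 \right)} + O{\left(23 \right)} = -22 + 23 = 1$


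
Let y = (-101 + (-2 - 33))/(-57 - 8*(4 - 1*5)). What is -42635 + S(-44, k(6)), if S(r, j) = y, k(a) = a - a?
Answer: -2088979/49 ≈ -42632.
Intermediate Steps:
k(a) = 0
y = 136/49 (y = (-101 - 35)/(-57 - 8*(4 - 5)) = -136/(-57 - 8*(-1)) = -136/(-57 + 8) = -136/(-49) = -136*(-1/49) = 136/49 ≈ 2.7755)
S(r, j) = 136/49
-42635 + S(-44, k(6)) = -42635 + 136/49 = -2088979/49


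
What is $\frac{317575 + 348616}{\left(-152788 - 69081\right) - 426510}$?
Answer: $- \frac{666191}{648379} \approx -1.0275$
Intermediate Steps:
$\frac{317575 + 348616}{\left(-152788 - 69081\right) - 426510} = \frac{666191}{-221869 - 426510} = \frac{666191}{-648379} = 666191 \left(- \frac{1}{648379}\right) = - \frac{666191}{648379}$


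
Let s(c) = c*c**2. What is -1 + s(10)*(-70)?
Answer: -70001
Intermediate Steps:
s(c) = c**3
-1 + s(10)*(-70) = -1 + 10**3*(-70) = -1 + 1000*(-70) = -1 - 70000 = -70001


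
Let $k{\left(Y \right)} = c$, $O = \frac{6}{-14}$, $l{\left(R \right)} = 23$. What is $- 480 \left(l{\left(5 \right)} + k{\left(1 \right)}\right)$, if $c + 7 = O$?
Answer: $- \frac{52320}{7} \approx -7474.3$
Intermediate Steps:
$O = - \frac{3}{7}$ ($O = 6 \left(- \frac{1}{14}\right) = - \frac{3}{7} \approx -0.42857$)
$c = - \frac{52}{7}$ ($c = -7 - \frac{3}{7} = - \frac{52}{7} \approx -7.4286$)
$k{\left(Y \right)} = - \frac{52}{7}$
$- 480 \left(l{\left(5 \right)} + k{\left(1 \right)}\right) = - 480 \left(23 - \frac{52}{7}\right) = \left(-480\right) \frac{109}{7} = - \frac{52320}{7}$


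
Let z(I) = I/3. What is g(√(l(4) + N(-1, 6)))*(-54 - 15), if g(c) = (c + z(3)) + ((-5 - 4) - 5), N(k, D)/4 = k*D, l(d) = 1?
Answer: 897 - 69*I*√23 ≈ 897.0 - 330.91*I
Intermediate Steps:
z(I) = I/3 (z(I) = I*(⅓) = I/3)
N(k, D) = 4*D*k (N(k, D) = 4*(k*D) = 4*(D*k) = 4*D*k)
g(c) = -13 + c (g(c) = (c + (⅓)*3) + ((-5 - 4) - 5) = (c + 1) + (-9 - 5) = (1 + c) - 14 = -13 + c)
g(√(l(4) + N(-1, 6)))*(-54 - 15) = (-13 + √(1 + 4*6*(-1)))*(-54 - 15) = (-13 + √(1 - 24))*(-69) = (-13 + √(-23))*(-69) = (-13 + I*√23)*(-69) = 897 - 69*I*√23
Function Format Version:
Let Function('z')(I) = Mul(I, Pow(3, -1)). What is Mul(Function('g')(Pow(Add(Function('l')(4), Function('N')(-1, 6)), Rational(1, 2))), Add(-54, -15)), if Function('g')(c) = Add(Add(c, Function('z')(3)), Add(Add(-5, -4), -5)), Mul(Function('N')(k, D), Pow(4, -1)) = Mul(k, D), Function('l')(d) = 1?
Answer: Add(897, Mul(-69, I, Pow(23, Rational(1, 2)))) ≈ Add(897.00, Mul(-330.91, I))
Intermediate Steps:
Function('z')(I) = Mul(Rational(1, 3), I) (Function('z')(I) = Mul(I, Rational(1, 3)) = Mul(Rational(1, 3), I))
Function('N')(k, D) = Mul(4, D, k) (Function('N')(k, D) = Mul(4, Mul(k, D)) = Mul(4, Mul(D, k)) = Mul(4, D, k))
Function('g')(c) = Add(-13, c) (Function('g')(c) = Add(Add(c, Mul(Rational(1, 3), 3)), Add(Add(-5, -4), -5)) = Add(Add(c, 1), Add(-9, -5)) = Add(Add(1, c), -14) = Add(-13, c))
Mul(Function('g')(Pow(Add(Function('l')(4), Function('N')(-1, 6)), Rational(1, 2))), Add(-54, -15)) = Mul(Add(-13, Pow(Add(1, Mul(4, 6, -1)), Rational(1, 2))), Add(-54, -15)) = Mul(Add(-13, Pow(Add(1, -24), Rational(1, 2))), -69) = Mul(Add(-13, Pow(-23, Rational(1, 2))), -69) = Mul(Add(-13, Mul(I, Pow(23, Rational(1, 2)))), -69) = Add(897, Mul(-69, I, Pow(23, Rational(1, 2))))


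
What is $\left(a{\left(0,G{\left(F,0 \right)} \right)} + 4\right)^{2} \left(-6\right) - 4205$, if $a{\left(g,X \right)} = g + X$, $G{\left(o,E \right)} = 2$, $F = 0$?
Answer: $-4421$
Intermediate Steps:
$a{\left(g,X \right)} = X + g$
$\left(a{\left(0,G{\left(F,0 \right)} \right)} + 4\right)^{2} \left(-6\right) - 4205 = \left(\left(2 + 0\right) + 4\right)^{2} \left(-6\right) - 4205 = \left(2 + 4\right)^{2} \left(-6\right) - 4205 = 6^{2} \left(-6\right) - 4205 = 36 \left(-6\right) - 4205 = -216 - 4205 = -4421$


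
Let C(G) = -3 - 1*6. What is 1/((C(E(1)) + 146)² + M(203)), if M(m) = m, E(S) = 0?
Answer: 1/18972 ≈ 5.2709e-5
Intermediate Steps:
C(G) = -9 (C(G) = -3 - 6 = -9)
1/((C(E(1)) + 146)² + M(203)) = 1/((-9 + 146)² + 203) = 1/(137² + 203) = 1/(18769 + 203) = 1/18972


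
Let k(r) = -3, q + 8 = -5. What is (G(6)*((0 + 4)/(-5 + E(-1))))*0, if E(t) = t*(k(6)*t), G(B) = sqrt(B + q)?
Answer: 0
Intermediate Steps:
q = -13 (q = -8 - 5 = -13)
G(B) = sqrt(-13 + B) (G(B) = sqrt(B - 13) = sqrt(-13 + B))
E(t) = -3*t**2 (E(t) = t*(-3*t) = -3*t**2)
(G(6)*((0 + 4)/(-5 + E(-1))))*0 = (sqrt(-13 + 6)*((0 + 4)/(-5 - 3*(-1)**2)))*0 = (sqrt(-7)*(4/(-5 - 3*1)))*0 = ((I*sqrt(7))*(4/(-5 - 3)))*0 = ((I*sqrt(7))*(4/(-8)))*0 = ((I*sqrt(7))*(4*(-1/8)))*0 = ((I*sqrt(7))*(-1/2))*0 = -I*sqrt(7)/2*0 = 0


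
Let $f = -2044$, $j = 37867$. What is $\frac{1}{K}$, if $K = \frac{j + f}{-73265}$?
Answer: $- \frac{73265}{35823} \approx -2.0452$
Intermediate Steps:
$K = - \frac{35823}{73265}$ ($K = \frac{37867 - 2044}{-73265} = 35823 \left(- \frac{1}{73265}\right) = - \frac{35823}{73265} \approx -0.48895$)
$\frac{1}{K} = \frac{1}{- \frac{35823}{73265}} = - \frac{73265}{35823}$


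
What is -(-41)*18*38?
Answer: 28044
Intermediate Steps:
-(-41)*18*38 = -41*(-18)*38 = 738*38 = 28044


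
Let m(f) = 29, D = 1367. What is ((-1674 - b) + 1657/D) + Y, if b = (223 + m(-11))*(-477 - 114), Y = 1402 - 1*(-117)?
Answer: 203379816/1367 ≈ 1.4878e+5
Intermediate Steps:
Y = 1519 (Y = 1402 + 117 = 1519)
b = -148932 (b = (223 + 29)*(-477 - 114) = 252*(-591) = -148932)
((-1674 - b) + 1657/D) + Y = ((-1674 - 1*(-148932)) + 1657/1367) + 1519 = ((-1674 + 148932) + 1657*(1/1367)) + 1519 = (147258 + 1657/1367) + 1519 = 201303343/1367 + 1519 = 203379816/1367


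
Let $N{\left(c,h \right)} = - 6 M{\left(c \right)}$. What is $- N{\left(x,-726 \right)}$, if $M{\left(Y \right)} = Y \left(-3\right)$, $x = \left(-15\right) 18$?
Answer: $4860$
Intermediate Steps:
$x = -270$
$M{\left(Y \right)} = - 3 Y$
$N{\left(c,h \right)} = 18 c$ ($N{\left(c,h \right)} = - 6 \left(- 3 c\right) = 18 c$)
$- N{\left(x,-726 \right)} = - 18 \left(-270\right) = \left(-1\right) \left(-4860\right) = 4860$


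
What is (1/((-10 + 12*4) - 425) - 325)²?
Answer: 15819602176/149769 ≈ 1.0563e+5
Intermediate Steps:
(1/((-10 + 12*4) - 425) - 325)² = (1/((-10 + 48) - 425) - 325)² = (1/(38 - 425) - 325)² = (1/(-387) - 325)² = (-1/387 - 325)² = (-125776/387)² = 15819602176/149769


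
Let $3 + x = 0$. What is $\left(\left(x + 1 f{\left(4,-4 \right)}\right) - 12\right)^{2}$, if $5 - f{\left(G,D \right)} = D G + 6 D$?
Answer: $900$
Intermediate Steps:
$x = -3$ ($x = -3 + 0 = -3$)
$f{\left(G,D \right)} = 5 - 6 D - D G$ ($f{\left(G,D \right)} = 5 - \left(D G + 6 D\right) = 5 - \left(6 D + D G\right) = 5 - 6 D - D G$)
$\left(\left(x + 1 f{\left(4,-4 \right)}\right) - 12\right)^{2} = \left(\left(-3 + 1 \left(5 - -24 - \left(-4\right) 4\right)\right) - 12\right)^{2} = \left(\left(-3 + 1 \left(5 + 24 + 16\right)\right) - 12\right)^{2} = \left(\left(-3 + 1 \cdot 45\right) - 12\right)^{2} = \left(\left(-3 + 45\right) - 12\right)^{2} = \left(42 - 12\right)^{2} = 30^{2} = 900$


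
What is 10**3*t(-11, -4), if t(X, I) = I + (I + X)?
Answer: -19000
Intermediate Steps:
t(X, I) = X + 2*I
10**3*t(-11, -4) = 10**3*(-11 + 2*(-4)) = 1000*(-11 - 8) = 1000*(-19) = -19000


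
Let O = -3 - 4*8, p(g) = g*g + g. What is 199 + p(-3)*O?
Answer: -11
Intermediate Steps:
p(g) = g + g**2 (p(g) = g**2 + g = g + g**2)
O = -35 (O = -3 - 32 = -35)
199 + p(-3)*O = 199 - 3*(1 - 3)*(-35) = 199 - 3*(-2)*(-35) = 199 + 6*(-35) = 199 - 210 = -11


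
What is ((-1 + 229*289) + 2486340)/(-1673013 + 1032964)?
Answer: -2552520/640049 ≈ -3.9880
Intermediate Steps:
((-1 + 229*289) + 2486340)/(-1673013 + 1032964) = ((-1 + 66181) + 2486340)/(-640049) = (66180 + 2486340)*(-1/640049) = 2552520*(-1/640049) = -2552520/640049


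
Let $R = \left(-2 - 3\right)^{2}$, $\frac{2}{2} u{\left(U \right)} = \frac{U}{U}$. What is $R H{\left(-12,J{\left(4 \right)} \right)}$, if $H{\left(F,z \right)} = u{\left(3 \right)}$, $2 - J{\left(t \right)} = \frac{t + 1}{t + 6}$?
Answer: $25$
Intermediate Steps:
$J{\left(t \right)} = 2 - \frac{1 + t}{6 + t}$ ($J{\left(t \right)} = 2 - \frac{t + 1}{t + 6} = 2 - \frac{1 + t}{6 + t}$)
$u{\left(U \right)} = 1$ ($u{\left(U \right)} = \frac{U}{U} = 1$)
$H{\left(F,z \right)} = 1$
$R = 25$ ($R = \left(-2 - 3\right)^{2} = \left(-5\right)^{2} = 25$)
$R H{\left(-12,J{\left(4 \right)} \right)} = 25 \cdot 1 = 25$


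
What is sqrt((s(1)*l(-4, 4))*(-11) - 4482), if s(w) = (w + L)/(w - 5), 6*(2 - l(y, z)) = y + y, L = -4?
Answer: I*sqrt(18038)/2 ≈ 67.153*I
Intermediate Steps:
l(y, z) = 2 - y/3 (l(y, z) = 2 - (y + y)/6 = 2 - y/3)
s(w) = (-4 + w)/(-5 + w) (s(w) = (w - 4)/(w - 5) = (-4 + w)/(-5 + w))
sqrt((s(1)*l(-4, 4))*(-11) - 4482) = sqrt((((-4 + 1)/(-5 + 1))*(2 - 1/3*(-4)))*(-11) - 4482) = sqrt(((-3/(-4))*(2 + 4/3))*(-11) - 4482) = sqrt((-1/4*(-3)*(10/3))*(-11) - 4482) = sqrt(((3/4)*(10/3))*(-11) - 4482) = sqrt((5/2)*(-11) - 4482) = sqrt(-55/2 - 4482) = sqrt(-9019/2) = I*sqrt(18038)/2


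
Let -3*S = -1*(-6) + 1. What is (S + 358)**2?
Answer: 1138489/9 ≈ 1.2650e+5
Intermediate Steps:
S = -7/3 (S = -(-1*(-6) + 1)/3 = -(6 + 1)/3 = -1/3*7 = -7/3 ≈ -2.3333)
(S + 358)**2 = (-7/3 + 358)**2 = (1067/3)**2 = 1138489/9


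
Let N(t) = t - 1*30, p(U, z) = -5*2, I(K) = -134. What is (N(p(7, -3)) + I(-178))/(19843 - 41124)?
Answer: 174/21281 ≈ 0.0081763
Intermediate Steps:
p(U, z) = -10
N(t) = -30 + t (N(t) = t - 30 = -30 + t)
(N(p(7, -3)) + I(-178))/(19843 - 41124) = ((-30 - 10) - 134)/(19843 - 41124) = (-40 - 134)/(-21281) = -174*(-1/21281) = 174/21281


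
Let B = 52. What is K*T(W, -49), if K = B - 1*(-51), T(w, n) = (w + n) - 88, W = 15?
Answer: -12566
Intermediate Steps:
T(w, n) = -88 + n + w (T(w, n) = (n + w) - 88 = -88 + n + w)
K = 103 (K = 52 - 1*(-51) = 52 + 51 = 103)
K*T(W, -49) = 103*(-88 - 49 + 15) = 103*(-122) = -12566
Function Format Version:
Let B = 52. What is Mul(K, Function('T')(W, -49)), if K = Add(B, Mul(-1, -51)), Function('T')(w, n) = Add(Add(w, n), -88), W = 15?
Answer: -12566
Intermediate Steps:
Function('T')(w, n) = Add(-88, n, w) (Function('T')(w, n) = Add(Add(n, w), -88) = Add(-88, n, w))
K = 103 (K = Add(52, Mul(-1, -51)) = Add(52, 51) = 103)
Mul(K, Function('T')(W, -49)) = Mul(103, Add(-88, -49, 15)) = Mul(103, -122) = -12566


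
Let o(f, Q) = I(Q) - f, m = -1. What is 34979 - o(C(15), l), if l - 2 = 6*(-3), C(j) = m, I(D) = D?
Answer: 34994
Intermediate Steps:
C(j) = -1
l = -16 (l = 2 + 6*(-3) = 2 - 18 = -16)
o(f, Q) = Q - f
34979 - o(C(15), l) = 34979 - (-16 - 1*(-1)) = 34979 - (-16 + 1) = 34979 - 1*(-15) = 34979 + 15 = 34994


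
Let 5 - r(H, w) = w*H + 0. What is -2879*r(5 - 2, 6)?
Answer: 37427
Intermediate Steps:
r(H, w) = 5 - H*w (r(H, w) = 5 - (w*H + 0) = 5 - (H*w + 0) = 5 - H*w)
-2879*r(5 - 2, 6) = -2879*(5 - 1*(5 - 2)*6) = -2879*(5 - 1*3*6) = -2879*(5 - 18) = -2879*(-13) = 37427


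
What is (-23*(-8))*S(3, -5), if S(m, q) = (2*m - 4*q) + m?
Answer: 5336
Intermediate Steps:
S(m, q) = -4*q + 3*m (S(m, q) = (-4*q + 2*m) + m = -4*q + 3*m)
(-23*(-8))*S(3, -5) = (-23*(-8))*(-4*(-5) + 3*3) = 184*(20 + 9) = 184*29 = 5336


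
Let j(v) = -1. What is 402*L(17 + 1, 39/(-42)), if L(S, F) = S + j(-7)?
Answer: 6834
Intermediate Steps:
L(S, F) = -1 + S (L(S, F) = S - 1 = -1 + S)
402*L(17 + 1, 39/(-42)) = 402*(-1 + (17 + 1)) = 402*(-1 + 18) = 402*17 = 6834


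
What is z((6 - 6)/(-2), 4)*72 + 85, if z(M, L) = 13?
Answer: 1021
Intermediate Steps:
z((6 - 6)/(-2), 4)*72 + 85 = 13*72 + 85 = 936 + 85 = 1021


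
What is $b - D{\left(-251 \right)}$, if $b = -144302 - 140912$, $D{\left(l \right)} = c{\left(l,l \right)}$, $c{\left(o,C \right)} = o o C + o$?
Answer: $15528288$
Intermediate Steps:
$c{\left(o,C \right)} = o + C o^{2}$ ($c{\left(o,C \right)} = o^{2} C + o = C o^{2} + o = o + C o^{2}$)
$D{\left(l \right)} = l \left(1 + l^{2}\right)$ ($D{\left(l \right)} = l \left(1 + l l\right) = l \left(1 + l^{2}\right)$)
$b = -285214$ ($b = -144302 - 140912 = -285214$)
$b - D{\left(-251 \right)} = -285214 - \left(-251 + \left(-251\right)^{3}\right) = -285214 - \left(-251 - 15813251\right) = -285214 - -15813502 = -285214 + 15813502 = 15528288$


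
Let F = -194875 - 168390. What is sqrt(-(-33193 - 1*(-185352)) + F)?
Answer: 4*I*sqrt(32214) ≈ 717.93*I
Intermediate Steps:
F = -363265
sqrt(-(-33193 - 1*(-185352)) + F) = sqrt(-(-33193 - 1*(-185352)) - 363265) = sqrt(-(-33193 + 185352) - 363265) = sqrt(-1*152159 - 363265) = sqrt(-152159 - 363265) = sqrt(-515424) = 4*I*sqrt(32214)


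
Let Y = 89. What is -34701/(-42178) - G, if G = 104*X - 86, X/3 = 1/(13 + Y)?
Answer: 60060897/717026 ≈ 83.764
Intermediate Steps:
X = 1/34 (X = 3/(13 + 89) = 3/102 = 3*(1/102) = 1/34 ≈ 0.029412)
G = -1410/17 (G = 104*(1/34) - 86 = 52/17 - 86 = -1410/17 ≈ -82.941)
-34701/(-42178) - G = -34701/(-42178) - 1*(-1410/17) = -34701*(-1/42178) + 1410/17 = 34701/42178 + 1410/17 = 60060897/717026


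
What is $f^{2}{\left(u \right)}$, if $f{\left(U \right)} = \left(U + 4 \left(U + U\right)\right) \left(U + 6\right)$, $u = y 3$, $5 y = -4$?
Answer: $\frac{3779136}{625} \approx 6046.6$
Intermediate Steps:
$y = - \frac{4}{5}$ ($y = \frac{1}{5} \left(-4\right) = - \frac{4}{5} \approx -0.8$)
$u = - \frac{12}{5}$ ($u = \left(- \frac{4}{5}\right) 3 = - \frac{12}{5} \approx -2.4$)
$f{\left(U \right)} = 9 U \left(6 + U\right)$ ($f{\left(U \right)} = \left(U + 4 \cdot 2 U\right) \left(6 + U\right) = \left(U + 8 U\right) \left(6 + U\right) = 9 U \left(6 + U\right)$)
$f^{2}{\left(u \right)} = \left(9 \left(- \frac{12}{5}\right) \left(6 - \frac{12}{5}\right)\right)^{2} = \left(9 \left(- \frac{12}{5}\right) \frac{18}{5}\right)^{2} = \left(- \frac{1944}{25}\right)^{2} = \frac{3779136}{625}$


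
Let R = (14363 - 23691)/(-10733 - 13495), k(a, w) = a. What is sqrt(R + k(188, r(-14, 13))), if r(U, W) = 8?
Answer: 2*sqrt(191981326)/2019 ≈ 13.725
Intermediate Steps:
R = 2332/6057 (R = -9328/(-24228) = -9328*(-1/24228) = 2332/6057 ≈ 0.38501)
sqrt(R + k(188, r(-14, 13))) = sqrt(2332/6057 + 188) = sqrt(1141048/6057) = 2*sqrt(191981326)/2019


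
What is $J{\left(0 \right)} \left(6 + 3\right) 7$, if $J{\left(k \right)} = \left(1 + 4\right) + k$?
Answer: $315$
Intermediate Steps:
$J{\left(k \right)} = 5 + k$
$J{\left(0 \right)} \left(6 + 3\right) 7 = \left(5 + 0\right) \left(6 + 3\right) 7 = 5 \cdot 9 \cdot 7 = 45 \cdot 7 = 315$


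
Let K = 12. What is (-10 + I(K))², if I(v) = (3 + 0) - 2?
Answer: 81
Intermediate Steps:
I(v) = 1 (I(v) = 3 - 2 = 1)
(-10 + I(K))² = (-10 + 1)² = (-9)² = 81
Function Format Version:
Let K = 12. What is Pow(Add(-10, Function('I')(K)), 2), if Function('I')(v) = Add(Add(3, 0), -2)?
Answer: 81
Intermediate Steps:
Function('I')(v) = 1 (Function('I')(v) = Add(3, -2) = 1)
Pow(Add(-10, Function('I')(K)), 2) = Pow(Add(-10, 1), 2) = Pow(-9, 2) = 81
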